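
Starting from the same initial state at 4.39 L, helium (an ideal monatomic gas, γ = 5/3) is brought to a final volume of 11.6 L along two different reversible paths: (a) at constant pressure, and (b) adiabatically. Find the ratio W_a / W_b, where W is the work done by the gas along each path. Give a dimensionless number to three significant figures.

Path (a) isobaric: W = P₁(V₂ − V₁) → W_a/(P₁V₁) = 1.642.
Path (b) adiabatic: W = P₁V₁(1 − (V₁/V₂)^(γ−1))/(γ−1) → W_b/(P₁V₁) = 0.7152.
W_a / W_b = 1.642 / 0.7152 = 2.296.

W_a / W_b ≈ 2.30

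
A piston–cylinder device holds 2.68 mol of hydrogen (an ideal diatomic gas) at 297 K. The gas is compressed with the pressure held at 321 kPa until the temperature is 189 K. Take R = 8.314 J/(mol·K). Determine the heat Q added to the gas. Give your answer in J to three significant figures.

Isobaric: W = nRΔT = (2.68)(8.314)(-108) = -2406 J.
ΔU = nCᵥΔT with Cᵥ = 5R/2: ΔU = (2.68)(20.79)(-108) = -6016 J.
Q = ΔU + W = -6016 − 2406 = -8422 J.

Q ≈ -8420 J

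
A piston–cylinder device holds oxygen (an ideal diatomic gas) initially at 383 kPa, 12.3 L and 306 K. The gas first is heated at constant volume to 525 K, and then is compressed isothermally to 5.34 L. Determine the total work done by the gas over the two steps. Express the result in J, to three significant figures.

Step 1 (isochoric): W = 0 (constant volume).
After step 1: P = 657.1 kPa (V unchanged).
Step 2 (isothermal): W = P₁V₁ ln(V₂/V₁) = (8082) ln(5.34/12.3) = -6744 J.
W_total = 0 − 6744 = -6744 J.

W_total ≈ -6740 J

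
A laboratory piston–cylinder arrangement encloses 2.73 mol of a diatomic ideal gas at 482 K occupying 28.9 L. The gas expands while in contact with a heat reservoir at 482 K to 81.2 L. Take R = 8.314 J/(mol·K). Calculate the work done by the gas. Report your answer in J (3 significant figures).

W ≈ 11300 J

Isothermal: W = nRT ln(V₂/V₁).
W = (2.73)(8.314)(482) × ln(81.2/28.9)
  = 10940 × 1.033
W_by_gas = 11302 J.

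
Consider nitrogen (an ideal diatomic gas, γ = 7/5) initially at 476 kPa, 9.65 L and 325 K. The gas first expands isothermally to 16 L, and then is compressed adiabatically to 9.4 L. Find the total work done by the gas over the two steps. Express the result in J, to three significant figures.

Step 1 (isothermal): W = P₁V₁ ln(V₂/V₁) = (4593) ln(16/9.65) = 2323 J.
After step 1: P = 287.1 kPa, V = 16 L, T = 325 K.
Step 2 (adiabatic): W = (P₁V₁ − P₂V₂)/(γ−1) = (4593 − 5682)/0.4 = -2722 J.
W_total = 2323 − 2722 = -399.9 J.

W_total ≈ -400 J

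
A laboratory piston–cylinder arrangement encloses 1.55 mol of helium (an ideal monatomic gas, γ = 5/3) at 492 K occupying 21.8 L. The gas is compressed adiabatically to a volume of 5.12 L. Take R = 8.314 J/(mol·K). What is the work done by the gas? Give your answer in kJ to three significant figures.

W ≈ -15.5 kJ

Adiabatic: TV^(γ−1) = const with γ = 5/3.
T₂ = T₁ (V₁/V₂)^(γ−1) = 492 × (21.8/5.12)^0.667 = 492 × 2.627 = 1292 K.
W_by = nCᵥ(T₁ − T₂) = (1.55)(12.47)(492 − 1292) = -15473 J.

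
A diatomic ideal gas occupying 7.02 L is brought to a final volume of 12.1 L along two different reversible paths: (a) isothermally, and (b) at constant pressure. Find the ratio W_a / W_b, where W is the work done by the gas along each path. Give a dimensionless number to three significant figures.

Path (a) isothermal: W = P₁V₁ ln(V₂/V₁) → W_a/(P₁V₁) = 0.5444.
Path (b) isobaric: W = P₁(V₂ − V₁) → W_b/(P₁V₁) = 0.7236.
W_a / W_b = 0.5444 / 0.7236 = 0.7524.

W_a / W_b ≈ 0.752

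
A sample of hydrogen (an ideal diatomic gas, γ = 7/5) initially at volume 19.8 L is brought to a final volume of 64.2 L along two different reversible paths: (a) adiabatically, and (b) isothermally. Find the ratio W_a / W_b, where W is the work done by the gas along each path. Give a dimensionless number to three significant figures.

W_a / W_b ≈ 0.798

Path (a) adiabatic: W = P₁V₁(1 − (V₁/V₂)^(γ−1))/(γ−1) → W_a/(P₁V₁) = 0.9383.
Path (b) isothermal: W = P₁V₁ ln(V₂/V₁) → W_b/(P₁V₁) = 1.176.
W_a / W_b = 0.9383 / 1.176 = 0.7977.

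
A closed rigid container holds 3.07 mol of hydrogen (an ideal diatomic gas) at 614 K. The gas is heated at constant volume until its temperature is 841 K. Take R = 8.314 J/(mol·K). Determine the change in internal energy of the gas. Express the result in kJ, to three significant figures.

ΔU ≈ 14.5 kJ

Constant volume ⇒ W = 0, so Q = ΔU = nCᵥΔT with Cᵥ = 5R/2 = 20.79 J/(mol·K).
ΔU = (3.07)(20.79)(841 − 614) = 14485 J.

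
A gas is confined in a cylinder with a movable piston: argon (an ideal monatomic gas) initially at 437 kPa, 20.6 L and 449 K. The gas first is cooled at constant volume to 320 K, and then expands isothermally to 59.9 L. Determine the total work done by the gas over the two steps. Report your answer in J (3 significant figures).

W_total ≈ 6850 J

Step 1 (isochoric): W = 0 (constant volume).
After step 1: P = 311.4 kPa (V unchanged).
Step 2 (isothermal): W = P₁V₁ ln(V₂/V₁) = (6416) ln(59.9/20.6) = 6848 J.
W_total = 0 + 6848 = 6848 J.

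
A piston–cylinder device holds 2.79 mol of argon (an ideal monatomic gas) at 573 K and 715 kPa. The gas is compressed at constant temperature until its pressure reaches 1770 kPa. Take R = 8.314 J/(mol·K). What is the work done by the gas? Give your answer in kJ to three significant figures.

W ≈ -12.0 kJ

Isothermal process: W = nRT ln(V₂/V₁) = nRT ln(P₁/P₂).
W = (2.79)(8.314)(573) × ln(715/1770)
  = 13291 × ln(0.404) = 13291 × -0.9065
W_by_gas = -12048 J.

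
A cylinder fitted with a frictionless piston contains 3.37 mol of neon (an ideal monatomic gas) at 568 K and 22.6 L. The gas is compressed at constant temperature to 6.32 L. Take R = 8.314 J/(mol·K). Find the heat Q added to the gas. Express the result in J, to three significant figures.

Isothermal ⇒ ΔU = 0, so Q = W = nRT ln(V₂/V₁).
Q = (3.37)(8.314)(568) ln(6.32/22.6) = 15914 × -1.274 = -20279 J.

Q ≈ -20300 J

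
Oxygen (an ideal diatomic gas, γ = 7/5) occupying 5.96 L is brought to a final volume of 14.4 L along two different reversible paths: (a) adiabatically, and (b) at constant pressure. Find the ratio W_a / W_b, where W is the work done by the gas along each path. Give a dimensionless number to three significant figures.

W_a / W_b ≈ 0.525

Path (a) adiabatic: W = P₁V₁(1 − (V₁/V₂)^(γ−1))/(γ−1) → W_a/(P₁V₁) = 0.7433.
Path (b) isobaric: W = P₁(V₂ − V₁) → W_b/(P₁V₁) = 1.416.
W_a / W_b = 0.7433 / 1.416 = 0.5249.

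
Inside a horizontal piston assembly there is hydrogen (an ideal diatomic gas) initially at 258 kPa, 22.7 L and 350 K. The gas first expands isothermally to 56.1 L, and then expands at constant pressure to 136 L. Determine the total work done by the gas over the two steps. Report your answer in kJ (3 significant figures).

Step 1 (isothermal): W = P₁V₁ ln(V₂/V₁) = (5857) ln(56.1/22.7) = 5299 J.
After step 1: P = 104.4 kPa, V = 56.1 L, T = 350 K.
Step 2 (isobaric): W = PΔV = (104.4 kPa)(136 − 56.1 L) = 8341 J.
W_total = 5299 + 8341 = 13640 J.

W_total ≈ 13.6 kJ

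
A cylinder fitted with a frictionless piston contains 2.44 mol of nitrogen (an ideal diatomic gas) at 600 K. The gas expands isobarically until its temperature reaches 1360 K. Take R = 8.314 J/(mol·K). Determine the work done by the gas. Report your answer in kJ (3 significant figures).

Isobaric: W = P ΔV = nR ΔT.
W = (2.44)(8.314)(1360 − 600) = 15417 J.

W ≈ 15.4 kJ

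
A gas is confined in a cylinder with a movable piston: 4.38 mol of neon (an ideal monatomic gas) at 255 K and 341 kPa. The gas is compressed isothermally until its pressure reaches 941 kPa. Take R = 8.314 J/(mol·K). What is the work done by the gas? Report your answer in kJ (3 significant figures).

Isothermal process: W = nRT ln(V₂/V₁) = nRT ln(P₁/P₂).
W = (4.38)(8.314)(255) × ln(341/941)
  = 9286 × ln(0.3624) = 9286 × -1.015
W_by_gas = -9426 J.

W ≈ -9.43 kJ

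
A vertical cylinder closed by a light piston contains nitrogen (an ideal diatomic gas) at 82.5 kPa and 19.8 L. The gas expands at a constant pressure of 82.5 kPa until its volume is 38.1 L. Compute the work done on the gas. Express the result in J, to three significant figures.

W ≈ -1510 J

Isobaric: W = P ΔV.
W = (82.5 kPa)(38.1 − 19.8 L) = (82.5)(18.3) = 1510 J.
Work on gas = −W_by = -1510 J.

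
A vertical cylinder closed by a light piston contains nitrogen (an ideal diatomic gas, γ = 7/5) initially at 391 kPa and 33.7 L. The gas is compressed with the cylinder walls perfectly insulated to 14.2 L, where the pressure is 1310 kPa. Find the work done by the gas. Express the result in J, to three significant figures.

Adiabatic: W = (P₁V₁ − P₂V₂)/(γ − 1) with γ = 7/5.
P₁V₁ = 13177 J, P₂V₂ = 18602 J.
W = (13177 − 18602) / 0.4 = -13563 J.

W ≈ -13600 J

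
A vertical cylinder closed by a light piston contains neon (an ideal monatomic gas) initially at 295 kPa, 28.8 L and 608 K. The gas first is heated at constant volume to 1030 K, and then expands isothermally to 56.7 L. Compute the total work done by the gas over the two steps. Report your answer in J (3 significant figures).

W_total ≈ 9750 J

Step 1 (isochoric): W = 0 (constant volume).
After step 1: P = 499.8 kPa (V unchanged).
Step 2 (isothermal): W = P₁V₁ ln(V₂/V₁) = (14393) ln(56.7/28.8) = 9750 J.
W_total = 0 + 9750 = 9750 J.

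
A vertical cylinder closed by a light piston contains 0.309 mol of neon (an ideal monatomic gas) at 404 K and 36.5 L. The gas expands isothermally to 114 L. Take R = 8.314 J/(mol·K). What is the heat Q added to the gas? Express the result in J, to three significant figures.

Q ≈ 1180 J

Isothermal ⇒ ΔU = 0, so Q = W = nRT ln(V₂/V₁).
Q = (0.309)(8.314)(404) ln(114/36.5) = 1038 × 1.139 = 1182 J.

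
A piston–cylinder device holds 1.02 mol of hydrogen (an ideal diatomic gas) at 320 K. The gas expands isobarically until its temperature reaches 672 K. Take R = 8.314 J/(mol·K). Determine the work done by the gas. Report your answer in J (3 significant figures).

Isobaric: W = P ΔV = nR ΔT.
W = (1.02)(8.314)(672 − 320) = 2985 J.

W ≈ 2990 J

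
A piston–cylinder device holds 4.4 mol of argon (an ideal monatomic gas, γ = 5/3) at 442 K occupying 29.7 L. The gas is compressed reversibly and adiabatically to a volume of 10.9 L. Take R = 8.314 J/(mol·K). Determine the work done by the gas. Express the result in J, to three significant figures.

W ≈ -23100 J

Adiabatic: TV^(γ−1) = const with γ = 5/3.
T₂ = T₁ (V₁/V₂)^(γ−1) = 442 × (29.7/10.9)^0.667 = 442 × 1.951 = 862.3 K.
W_by = nCᵥ(T₁ − T₂) = (4.4)(12.47)(442 − 862.3) = -23061 J.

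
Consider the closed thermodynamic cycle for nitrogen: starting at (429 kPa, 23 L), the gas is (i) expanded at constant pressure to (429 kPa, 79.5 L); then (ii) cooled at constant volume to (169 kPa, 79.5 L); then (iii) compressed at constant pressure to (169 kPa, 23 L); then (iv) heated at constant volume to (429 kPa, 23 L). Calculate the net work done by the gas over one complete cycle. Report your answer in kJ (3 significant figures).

Constant-volume legs do no work.
W(i) = (429)(79.5 − 23) = 24238 J; W(iii) = (169)(23 − 79.5) = -9548 J.
W_net = 24238 − 9548 = 14690 J (the clockwise enclosed area).

W_net ≈ 14.7 kJ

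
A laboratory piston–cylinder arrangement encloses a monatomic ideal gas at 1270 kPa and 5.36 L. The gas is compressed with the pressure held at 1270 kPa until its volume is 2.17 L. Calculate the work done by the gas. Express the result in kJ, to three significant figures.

Isobaric: W = P ΔV.
W = (1270 kPa)(2.17 − 5.36 L) = (1270)(-3.19) = -4051 J.

W ≈ -4.05 kJ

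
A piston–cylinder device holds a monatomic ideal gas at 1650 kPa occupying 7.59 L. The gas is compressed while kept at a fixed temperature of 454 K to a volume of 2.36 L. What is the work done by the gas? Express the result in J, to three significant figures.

W ≈ -14600 J

Isothermal: W = nRT ln(V₂/V₁) = P₁V₁ ln(V₂/V₁).
P₁V₁ = (1650 kPa)(7.59 L) = 12524 J.
W = 12524 × ln(2.36/7.59) = 12524 × -1.168
W_by_gas = -14630 J.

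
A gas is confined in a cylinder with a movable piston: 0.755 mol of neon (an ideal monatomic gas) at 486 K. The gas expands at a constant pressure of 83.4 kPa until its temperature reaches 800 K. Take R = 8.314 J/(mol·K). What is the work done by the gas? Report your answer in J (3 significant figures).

Isobaric: W = P ΔV = nR ΔT.
W = (0.755)(8.314)(800 − 486) = 1971 J.

W ≈ 1970 J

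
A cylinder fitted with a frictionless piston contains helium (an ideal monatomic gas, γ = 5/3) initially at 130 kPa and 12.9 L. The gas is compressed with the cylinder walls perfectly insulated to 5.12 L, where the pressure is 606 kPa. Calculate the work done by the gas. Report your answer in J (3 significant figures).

W ≈ -2140 J

Adiabatic: W = (P₁V₁ − P₂V₂)/(γ − 1) with γ = 5/3.
P₁V₁ = 1677 J, P₂V₂ = 3103 J.
W = (1677 − 3103) / 0.6667 = -2139 J.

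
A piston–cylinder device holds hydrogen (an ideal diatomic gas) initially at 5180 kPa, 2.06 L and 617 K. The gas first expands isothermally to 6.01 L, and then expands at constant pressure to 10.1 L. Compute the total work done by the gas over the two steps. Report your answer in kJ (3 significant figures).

Step 1 (isothermal): W = P₁V₁ ln(V₂/V₁) = (10671) ln(6.01/2.06) = 11425 J.
After step 1: P = 1776 kPa, V = 6.01 L, T = 617 K.
Step 2 (isobaric): W = PΔV = (1776 kPa)(10.1 − 6.01 L) = 7262 J.
W_total = 11425 + 7262 = 18687 J.

W_total ≈ 18.7 kJ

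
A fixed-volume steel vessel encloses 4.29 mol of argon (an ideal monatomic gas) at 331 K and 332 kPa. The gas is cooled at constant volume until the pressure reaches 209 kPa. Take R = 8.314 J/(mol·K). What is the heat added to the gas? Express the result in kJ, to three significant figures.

Constant volume ⇒ W = 0, so Q = ΔU = nCᵥΔT with Cᵥ = 3R/2 = 12.47 J/(mol·K).
At constant V, T₂/T₁ = P₂/P₁ ⇒ ΔT = T₁(P₂/P₁ − 1) = 331·(209/332 − 1) = -122.6 K.
ΔU = (4.29)(12.47)(-122.6) = -6561 J.

Q ≈ -6.56 kJ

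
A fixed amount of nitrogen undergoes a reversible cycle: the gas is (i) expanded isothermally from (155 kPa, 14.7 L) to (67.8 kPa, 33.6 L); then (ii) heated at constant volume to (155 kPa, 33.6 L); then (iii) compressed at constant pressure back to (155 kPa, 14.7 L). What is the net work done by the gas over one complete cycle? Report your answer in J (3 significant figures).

W_net ≈ -1050 J

Leg (i): W = PᵢVᵢ ln(V_f/Vᵢ) = (2278) ln(33.6/14.7) = 1884 J.
Leg (ii): W = 0.
Leg (iii): W = PΔV = (155)(14.7 − 33.6) = -2930 J.
W_net = 1884 − 2930 = -1046 J.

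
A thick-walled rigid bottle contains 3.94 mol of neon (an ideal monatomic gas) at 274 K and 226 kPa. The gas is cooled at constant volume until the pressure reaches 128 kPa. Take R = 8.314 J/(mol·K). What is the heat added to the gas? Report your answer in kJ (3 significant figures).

Q ≈ -5.84 kJ

Constant volume ⇒ W = 0, so Q = ΔU = nCᵥΔT with Cᵥ = 3R/2 = 12.47 J/(mol·K).
At constant V, T₂/T₁ = P₂/P₁ ⇒ ΔT = T₁(P₂/P₁ − 1) = 274·(128/226 − 1) = -118.8 K.
ΔU = (3.94)(12.47)(-118.8) = -5838 J.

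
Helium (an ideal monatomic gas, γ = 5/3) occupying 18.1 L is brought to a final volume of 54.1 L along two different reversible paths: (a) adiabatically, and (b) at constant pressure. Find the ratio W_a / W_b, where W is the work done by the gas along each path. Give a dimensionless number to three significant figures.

W_a / W_b ≈ 0.391

Path (a) adiabatic: W = P₁V₁(1 − (V₁/V₂)^(γ−1))/(γ−1) → W_a/(P₁V₁) = 0.7771.
Path (b) isobaric: W = P₁(V₂ − V₁) → W_b/(P₁V₁) = 1.989.
W_a / W_b = 0.7771 / 1.989 = 0.3907.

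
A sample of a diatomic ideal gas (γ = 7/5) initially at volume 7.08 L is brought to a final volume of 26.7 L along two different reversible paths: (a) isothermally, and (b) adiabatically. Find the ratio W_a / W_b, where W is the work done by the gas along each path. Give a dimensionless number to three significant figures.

W_a / W_b ≈ 1.29

Path (a) isothermal: W = P₁V₁ ln(V₂/V₁) → W_a/(P₁V₁) = 1.327.
Path (b) adiabatic: W = P₁V₁(1 − (V₁/V₂)^(γ−1))/(γ−1) → W_b/(P₁V₁) = 1.03.
W_a / W_b = 1.327 / 1.03 = 1.289.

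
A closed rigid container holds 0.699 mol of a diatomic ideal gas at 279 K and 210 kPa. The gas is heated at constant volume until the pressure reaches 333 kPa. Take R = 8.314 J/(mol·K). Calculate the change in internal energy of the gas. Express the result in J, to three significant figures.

ΔU ≈ 2370 J

Constant volume ⇒ W = 0, so Q = ΔU = nCᵥΔT with Cᵥ = 5R/2 = 20.79 J/(mol·K).
At constant V, T₂/T₁ = P₂/P₁ ⇒ ΔT = T₁(P₂/P₁ − 1) = 279·(333/210 − 1) = 163.4 K.
ΔU = (0.699)(20.79)(163.4) = 2374 J.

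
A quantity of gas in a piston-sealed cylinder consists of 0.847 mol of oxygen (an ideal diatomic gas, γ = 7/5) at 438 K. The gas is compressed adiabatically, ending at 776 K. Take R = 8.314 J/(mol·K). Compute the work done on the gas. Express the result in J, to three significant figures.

W ≈ 5950 J

Adiabatic ⇒ Q = 0, so W_by = −ΔU = nCᵥ(T₁ − T₂).
Cᵥ = 5R/2 = 20.79 J/(mol·K).
W = (0.847)(20.79)(438 − 776) = -5950 J.
Work on gas = −W_by = 5950 J.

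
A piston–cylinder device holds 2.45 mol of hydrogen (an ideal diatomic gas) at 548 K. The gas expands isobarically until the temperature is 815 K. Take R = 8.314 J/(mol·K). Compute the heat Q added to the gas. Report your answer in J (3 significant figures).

Isobaric: W = nRΔT = (2.45)(8.314)(267) = 5439 J.
ΔU = nCᵥΔT with Cᵥ = 5R/2: ΔU = (2.45)(20.79)(267) = 13597 J.
Q = ΔU + W = 13597 + 5439 = 19035 J.

Q ≈ 19000 J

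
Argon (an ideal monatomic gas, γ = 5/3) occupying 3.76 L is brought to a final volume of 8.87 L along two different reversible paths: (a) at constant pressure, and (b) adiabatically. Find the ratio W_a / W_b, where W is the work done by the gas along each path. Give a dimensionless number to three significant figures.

W_a / W_b ≈ 2.08

Path (a) isobaric: W = P₁(V₂ − V₁) → W_a/(P₁V₁) = 1.359.
Path (b) adiabatic: W = P₁V₁(1 − (V₁/V₂)^(γ−1))/(γ−1) → W_b/(P₁V₁) = 0.6536.
W_a / W_b = 1.359 / 0.6536 = 2.079.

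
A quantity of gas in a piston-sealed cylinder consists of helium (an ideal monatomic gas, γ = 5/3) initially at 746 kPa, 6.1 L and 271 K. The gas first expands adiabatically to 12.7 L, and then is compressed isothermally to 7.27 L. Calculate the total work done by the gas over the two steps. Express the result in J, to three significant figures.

W_total ≈ 1080 J

Step 1 (adiabatic): W = (P₁V₁ − P₂V₂)/(γ−1) = (4551 − 2791)/0.667 = 2639 J.
After step 1: P = 219.8 kPa, V = 12.7 L, T = 166.2 K.
Step 2 (isothermal): W = P₁V₁ ln(V₂/V₁) = (2791) ln(7.27/12.7) = -1557 J.
W_total = 2639 − 1557 = 1083 J.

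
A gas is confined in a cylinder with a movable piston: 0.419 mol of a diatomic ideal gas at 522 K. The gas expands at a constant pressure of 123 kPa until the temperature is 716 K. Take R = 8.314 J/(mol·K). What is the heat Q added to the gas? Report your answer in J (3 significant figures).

Isobaric: W = nRΔT = (0.419)(8.314)(194) = 675.8 J.
ΔU = nCᵥΔT with Cᵥ = 5R/2: ΔU = (0.419)(20.79)(194) = 1690 J.
Q = ΔU + W = 1690 + 675.8 = 2365 J.

Q ≈ 2370 J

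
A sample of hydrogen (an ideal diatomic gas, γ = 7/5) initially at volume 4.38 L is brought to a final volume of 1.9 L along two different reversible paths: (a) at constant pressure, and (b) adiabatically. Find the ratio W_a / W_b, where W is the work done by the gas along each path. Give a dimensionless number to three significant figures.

W_a / W_b ≈ 0.571

Path (a) isobaric: W = P₁(V₂ − V₁) → W_a/(P₁V₁) = -0.5662.
Path (b) adiabatic: W = P₁V₁(1 − (V₁/V₂)^(γ−1))/(γ−1) → W_b/(P₁V₁) = -0.9916.
W_a / W_b = -0.5662 / -0.9916 = 0.571.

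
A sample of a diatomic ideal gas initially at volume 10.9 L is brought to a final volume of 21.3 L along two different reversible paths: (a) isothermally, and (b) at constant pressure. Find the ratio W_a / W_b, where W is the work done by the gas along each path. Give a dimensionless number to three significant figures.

Path (a) isothermal: W = P₁V₁ ln(V₂/V₁) → W_a/(P₁V₁) = 0.6699.
Path (b) isobaric: W = P₁(V₂ − V₁) → W_b/(P₁V₁) = 0.9541.
W_a / W_b = 0.6699 / 0.9541 = 0.7022.

W_a / W_b ≈ 0.702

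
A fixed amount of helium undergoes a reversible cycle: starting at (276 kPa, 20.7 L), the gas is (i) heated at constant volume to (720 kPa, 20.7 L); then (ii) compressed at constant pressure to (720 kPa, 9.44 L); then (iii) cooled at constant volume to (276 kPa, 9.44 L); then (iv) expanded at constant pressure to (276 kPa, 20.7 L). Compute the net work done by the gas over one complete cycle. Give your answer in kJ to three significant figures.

Constant-volume legs do no work.
W(ii) = (720)(9.44 − 20.7) = -8107 J; W(iv) = (276)(20.7 − 9.44) = 3108 J.
W_net = -8107 + 3108 = -4999 J (the counter-clockwise enclosed area).

W_net ≈ -5.00 kJ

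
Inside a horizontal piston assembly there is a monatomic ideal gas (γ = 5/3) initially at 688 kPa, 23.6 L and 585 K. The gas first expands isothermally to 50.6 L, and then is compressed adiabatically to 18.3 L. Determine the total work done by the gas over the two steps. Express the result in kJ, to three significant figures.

Step 1 (isothermal): W = P₁V₁ ln(V₂/V₁) = (16237) ln(50.6/23.6) = 12384 J.
After step 1: P = 320.9 kPa, V = 50.6 L, T = 585 K.
Step 2 (adiabatic): W = (P₁V₁ − P₂V₂)/(γ−1) = (16237 − 31987)/0.667 = -23625 J.
W_total = 12384 − 23625 = -11241 J.

W_total ≈ -11.2 kJ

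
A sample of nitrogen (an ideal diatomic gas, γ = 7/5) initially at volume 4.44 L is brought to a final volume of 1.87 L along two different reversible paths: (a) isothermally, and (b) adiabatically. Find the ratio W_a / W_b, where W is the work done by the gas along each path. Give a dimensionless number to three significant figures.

W_a / W_b ≈ 0.837

Path (a) isothermal: W = P₁V₁ ln(V₂/V₁) → W_a/(P₁V₁) = -0.8647.
Path (b) adiabatic: W = P₁V₁(1 − (V₁/V₂)^(γ−1))/(γ−1) → W_b/(P₁V₁) = -1.033.
W_a / W_b = -0.8647 / -1.033 = 0.837.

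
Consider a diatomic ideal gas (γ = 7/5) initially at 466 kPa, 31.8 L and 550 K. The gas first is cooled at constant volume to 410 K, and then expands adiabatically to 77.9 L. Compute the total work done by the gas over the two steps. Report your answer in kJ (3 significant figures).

W_total ≈ 8.32 kJ

Step 1 (isochoric): W = 0 (constant volume).
After step 1: P = 347.4 kPa (V unchanged).
Step 2 (adiabatic): W = (P₁V₁ − P₂V₂)/(γ−1) = (11047 − 7720)/0.4 = 8318 J.
W_total = 0 + 8318 = 8318 J.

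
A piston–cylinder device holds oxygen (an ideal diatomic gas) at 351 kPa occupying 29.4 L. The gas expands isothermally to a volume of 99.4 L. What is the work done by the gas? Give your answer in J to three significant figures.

W ≈ 12600 J

Isothermal: W = nRT ln(V₂/V₁) = P₁V₁ ln(V₂/V₁).
P₁V₁ = (351 kPa)(29.4 L) = 10319 J.
W = 10319 × ln(99.4/29.4) = 10319 × 1.218
W_by_gas = 12571 J.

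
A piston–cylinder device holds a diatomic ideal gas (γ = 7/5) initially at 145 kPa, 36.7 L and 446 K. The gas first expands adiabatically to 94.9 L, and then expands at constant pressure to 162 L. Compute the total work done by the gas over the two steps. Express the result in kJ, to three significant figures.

W_total ≈ 6.78 kJ

Step 1 (adiabatic): W = (P₁V₁ − P₂V₂)/(γ−1) = (5322 − 3639)/0.4 = 4206 J.
After step 1: P = 38.35 kPa, V = 94.9 L, T = 305 K.
Step 2 (isobaric): W = PΔV = (38.35 kPa)(162 − 94.9 L) = 2573 J.
W_total = 4206 + 2573 = 6779 J.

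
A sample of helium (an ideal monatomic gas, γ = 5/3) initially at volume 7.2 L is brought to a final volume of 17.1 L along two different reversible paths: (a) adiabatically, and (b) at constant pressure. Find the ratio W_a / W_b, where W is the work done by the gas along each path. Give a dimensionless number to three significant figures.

W_a / W_b ≈ 0.478

Path (a) adiabatic: W = P₁V₁(1 − (V₁/V₂)^(γ−1))/(γ−1) → W_a/(P₁V₁) = 0.6573.
Path (b) isobaric: W = P₁(V₂ − V₁) → W_b/(P₁V₁) = 1.375.
W_a / W_b = 0.6573 / 1.375 = 0.4781.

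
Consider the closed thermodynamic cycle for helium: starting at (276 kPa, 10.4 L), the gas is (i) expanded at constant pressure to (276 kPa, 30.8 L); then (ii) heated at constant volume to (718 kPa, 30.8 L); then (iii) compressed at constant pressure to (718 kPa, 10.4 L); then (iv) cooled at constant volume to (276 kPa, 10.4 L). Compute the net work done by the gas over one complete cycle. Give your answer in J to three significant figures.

Constant-volume legs do no work.
W(i) = (276)(30.8 − 10.4) = 5630 J; W(iii) = (718)(10.4 − 30.8) = -14647 J.
W_net = 5630 − 14647 = -9017 J (the counter-clockwise enclosed area).

W_net ≈ -9020 J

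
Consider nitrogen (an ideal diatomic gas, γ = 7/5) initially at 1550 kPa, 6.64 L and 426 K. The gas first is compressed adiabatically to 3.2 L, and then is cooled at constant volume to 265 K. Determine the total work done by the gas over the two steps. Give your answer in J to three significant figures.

W_total ≈ -8720 J

Step 1 (adiabatic): W = (P₁V₁ − P₂V₂)/(γ−1) = (10292 − 13782)/0.4 = -8725 J.
Step 2 (isochoric): W = 0 (constant volume).
W_total = -8725 + 0 = -8725 J.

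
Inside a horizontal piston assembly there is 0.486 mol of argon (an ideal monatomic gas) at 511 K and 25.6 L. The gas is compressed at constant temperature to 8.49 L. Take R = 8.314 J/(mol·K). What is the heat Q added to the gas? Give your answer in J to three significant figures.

Q ≈ -2280 J

Isothermal ⇒ ΔU = 0, so Q = W = nRT ln(V₂/V₁).
Q = (0.486)(8.314)(511) ln(8.49/25.6) = 2065 × -1.104 = -2279 J.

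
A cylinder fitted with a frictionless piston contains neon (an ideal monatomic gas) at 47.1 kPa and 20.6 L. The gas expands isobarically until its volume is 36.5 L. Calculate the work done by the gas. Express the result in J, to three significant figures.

Isobaric: W = P ΔV.
W = (47.1 kPa)(36.5 − 20.6 L) = (47.1)(15.9) = 748.9 J.

W ≈ 749 J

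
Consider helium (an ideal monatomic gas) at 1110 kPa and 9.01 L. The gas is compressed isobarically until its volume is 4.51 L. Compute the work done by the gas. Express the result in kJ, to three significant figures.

Isobaric: W = P ΔV.
W = (1110 kPa)(4.51 − 9.01 L) = (1110)(-4.5) = -4995 J.

W ≈ -5.00 kJ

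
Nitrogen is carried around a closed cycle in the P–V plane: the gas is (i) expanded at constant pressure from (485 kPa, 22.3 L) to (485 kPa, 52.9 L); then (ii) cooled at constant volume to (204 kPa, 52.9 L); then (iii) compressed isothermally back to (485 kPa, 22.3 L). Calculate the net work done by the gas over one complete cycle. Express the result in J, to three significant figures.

Leg (i): W = PΔV = (485)(52.9 − 22.3) = 14841 J.
Leg (ii): W = 0.
Leg (iii): W = PᵢVᵢ ln(V_f/Vᵢ) = (10792) ln(22.3/52.9) = -9322 J.
W_net = 14841 − 9322 = 5519 J.

W_net ≈ 5520 J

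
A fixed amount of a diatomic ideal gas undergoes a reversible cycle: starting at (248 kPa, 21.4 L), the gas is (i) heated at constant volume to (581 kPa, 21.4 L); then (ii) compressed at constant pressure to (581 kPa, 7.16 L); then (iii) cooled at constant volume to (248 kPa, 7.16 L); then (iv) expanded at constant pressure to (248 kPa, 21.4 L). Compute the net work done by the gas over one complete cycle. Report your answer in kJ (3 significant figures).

Constant-volume legs do no work.
W(ii) = (581)(7.16 − 21.4) = -8273 J; W(iv) = (248)(21.4 − 7.16) = 3532 J.
W_net = -8273 + 3532 = -4742 J (the counter-clockwise enclosed area).

W_net ≈ -4.74 kJ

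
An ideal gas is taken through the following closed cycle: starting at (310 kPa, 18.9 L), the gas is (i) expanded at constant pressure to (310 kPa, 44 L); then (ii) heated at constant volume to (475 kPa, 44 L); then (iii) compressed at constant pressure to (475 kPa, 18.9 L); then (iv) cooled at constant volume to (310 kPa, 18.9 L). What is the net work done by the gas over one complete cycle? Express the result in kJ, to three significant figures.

Constant-volume legs do no work.
W(i) = (310)(44 − 18.9) = 7781 J; W(iii) = (475)(18.9 − 44) = -11922 J.
W_net = 7781 − 11922 = -4142 J (the counter-clockwise enclosed area).

W_net ≈ -4.14 kJ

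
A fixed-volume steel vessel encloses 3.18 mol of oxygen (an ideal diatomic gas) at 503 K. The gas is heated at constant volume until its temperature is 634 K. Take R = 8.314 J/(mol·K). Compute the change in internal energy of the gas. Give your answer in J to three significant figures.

ΔU ≈ 8660 J

Constant volume ⇒ W = 0, so Q = ΔU = nCᵥΔT with Cᵥ = 5R/2 = 20.79 J/(mol·K).
ΔU = (3.18)(20.79)(634 − 503) = 8659 J.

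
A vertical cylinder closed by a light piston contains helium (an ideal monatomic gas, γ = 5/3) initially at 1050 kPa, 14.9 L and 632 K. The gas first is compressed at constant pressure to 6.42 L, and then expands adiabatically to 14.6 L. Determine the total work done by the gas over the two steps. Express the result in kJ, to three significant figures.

Step 1 (isobaric): W = PΔV = (1050 kPa)(6.42 − 14.9 L) = -8904 J.
After step 1: P = 1050 kPa, V = 6.42 L, T = 272.3 K.
Step 2 (adiabatic): W = (P₁V₁ − P₂V₂)/(γ−1) = (6741 − 3898)/0.667 = 4264 J.
W_total = -8904 + 4264 = -4640 J.

W_total ≈ -4.64 kJ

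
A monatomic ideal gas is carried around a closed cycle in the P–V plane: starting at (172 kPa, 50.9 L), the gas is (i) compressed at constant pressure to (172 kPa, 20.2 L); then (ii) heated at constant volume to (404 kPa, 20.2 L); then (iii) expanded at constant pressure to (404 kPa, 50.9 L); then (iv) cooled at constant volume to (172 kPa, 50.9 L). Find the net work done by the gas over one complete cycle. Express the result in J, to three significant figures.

W_net ≈ 7120 J

Constant-volume legs do no work.
W(i) = (172)(20.2 − 50.9) = -5280 J; W(iii) = (404)(50.9 − 20.2) = 12403 J.
W_net = -5280 + 12403 = 7122 J (the clockwise enclosed area).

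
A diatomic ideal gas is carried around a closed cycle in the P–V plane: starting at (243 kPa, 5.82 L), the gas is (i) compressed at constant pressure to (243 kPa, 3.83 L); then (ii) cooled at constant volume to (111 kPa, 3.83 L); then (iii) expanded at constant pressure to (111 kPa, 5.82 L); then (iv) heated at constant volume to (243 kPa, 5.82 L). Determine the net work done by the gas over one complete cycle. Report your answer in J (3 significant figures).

W_net ≈ -263 J

Constant-volume legs do no work.
W(i) = (243)(3.83 − 5.82) = -483.6 J; W(iii) = (111)(5.82 − 3.83) = 220.9 J.
W_net = -483.6 + 220.9 = -262.7 J (the counter-clockwise enclosed area).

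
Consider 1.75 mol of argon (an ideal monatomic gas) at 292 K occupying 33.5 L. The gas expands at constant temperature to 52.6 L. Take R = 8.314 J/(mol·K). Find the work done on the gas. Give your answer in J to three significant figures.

Isothermal: W = nRT ln(V₂/V₁).
W = (1.75)(8.314)(292) × ln(52.6/33.5)
  = 4248 × 0.4512
W_by_gas = 1917 J; work on gas = −W_by = -1917 J.

W ≈ -1920 J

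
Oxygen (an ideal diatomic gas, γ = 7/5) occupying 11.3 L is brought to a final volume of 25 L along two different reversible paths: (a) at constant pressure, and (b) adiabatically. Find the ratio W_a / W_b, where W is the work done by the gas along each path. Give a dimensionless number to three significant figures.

W_a / W_b ≈ 1.78

Path (a) isobaric: W = P₁(V₂ − V₁) → W_a/(P₁V₁) = 1.212.
Path (b) adiabatic: W = P₁V₁(1 − (V₁/V₂)^(γ−1))/(γ−1) → W_b/(P₁V₁) = 0.6803.
W_a / W_b = 1.212 / 0.6803 = 1.782.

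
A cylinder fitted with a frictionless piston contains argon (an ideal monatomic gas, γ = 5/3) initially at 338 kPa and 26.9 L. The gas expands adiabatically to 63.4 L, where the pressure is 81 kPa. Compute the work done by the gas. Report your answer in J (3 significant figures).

W ≈ 5940 J

Adiabatic: W = (P₁V₁ − P₂V₂)/(γ − 1) with γ = 5/3.
P₁V₁ = 9092 J, P₂V₂ = 5135 J.
W = (9092 − 5135) / 0.6667 = 5935 J.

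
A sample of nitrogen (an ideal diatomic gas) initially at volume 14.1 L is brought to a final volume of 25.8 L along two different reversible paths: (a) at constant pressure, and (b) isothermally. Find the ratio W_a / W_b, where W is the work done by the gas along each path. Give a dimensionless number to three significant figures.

W_a / W_b ≈ 1.37

Path (a) isobaric: W = P₁(V₂ − V₁) → W_a/(P₁V₁) = 0.8298.
Path (b) isothermal: W = P₁V₁ ln(V₂/V₁) → W_b/(P₁V₁) = 0.6042.
W_a / W_b = 0.8298 / 0.6042 = 1.373.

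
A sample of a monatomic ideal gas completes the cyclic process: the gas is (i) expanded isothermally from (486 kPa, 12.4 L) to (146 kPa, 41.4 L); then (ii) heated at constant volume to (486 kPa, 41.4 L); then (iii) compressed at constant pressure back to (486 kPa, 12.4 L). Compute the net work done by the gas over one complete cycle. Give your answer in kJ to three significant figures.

W_net ≈ -6.83 kJ

Leg (i): W = PᵢVᵢ ln(V_f/Vᵢ) = (6026) ln(41.4/12.4) = 7265 J.
Leg (ii): W = 0.
Leg (iii): W = PΔV = (486)(12.4 − 41.4) = -14094 J.
W_net = 7265 − 14094 = -6829 J.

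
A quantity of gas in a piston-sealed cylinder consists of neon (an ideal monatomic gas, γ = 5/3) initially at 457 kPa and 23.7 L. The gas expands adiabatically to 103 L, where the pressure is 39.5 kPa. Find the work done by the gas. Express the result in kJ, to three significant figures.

Adiabatic: W = (P₁V₁ − P₂V₂)/(γ − 1) with γ = 5/3.
P₁V₁ = 10831 J, P₂V₂ = 4068 J.
W = (10831 − 4068) / 0.6667 = 10144 J.

W ≈ 10.1 kJ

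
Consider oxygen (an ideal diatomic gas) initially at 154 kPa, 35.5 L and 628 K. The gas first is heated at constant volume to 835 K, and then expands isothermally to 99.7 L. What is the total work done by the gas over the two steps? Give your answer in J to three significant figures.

W_total ≈ 7510 J

Step 1 (isochoric): W = 0 (constant volume).
After step 1: P = 204.8 kPa (V unchanged).
Step 2 (isothermal): W = P₁V₁ ln(V₂/V₁) = (7269) ln(99.7/35.5) = 7506 J.
W_total = 0 + 7506 = 7506 J.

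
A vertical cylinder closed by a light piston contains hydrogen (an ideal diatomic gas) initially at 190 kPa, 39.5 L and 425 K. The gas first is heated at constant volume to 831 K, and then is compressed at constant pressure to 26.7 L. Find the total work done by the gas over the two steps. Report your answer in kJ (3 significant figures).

W_total ≈ -4.76 kJ

Step 1 (isochoric): W = 0 (constant volume).
After step 1: P = 371.5 kPa (V unchanged).
Step 2 (isobaric): W = PΔV = (371.5 kPa)(26.7 − 39.5 L) = -4755 J.
W_total = 0 − 4755 = -4755 J.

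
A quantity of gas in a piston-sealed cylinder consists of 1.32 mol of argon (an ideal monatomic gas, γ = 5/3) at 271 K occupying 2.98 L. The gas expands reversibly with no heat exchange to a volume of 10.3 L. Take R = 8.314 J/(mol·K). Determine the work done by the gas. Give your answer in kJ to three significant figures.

Adiabatic: TV^(γ−1) = const with γ = 5/3.
T₂ = T₁ (V₁/V₂)^(γ−1) = 271 × (2.98/10.3)^0.667 = 271 × 0.4374 = 118.5 K.
W_by = nCᵥ(T₁ − T₂) = (1.32)(12.47)(271 − 118.5) = 2510 J.

W ≈ 2.51 kJ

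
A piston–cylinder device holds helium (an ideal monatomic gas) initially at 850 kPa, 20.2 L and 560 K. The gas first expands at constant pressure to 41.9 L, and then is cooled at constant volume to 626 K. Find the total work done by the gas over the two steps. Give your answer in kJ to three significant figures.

Step 1 (isobaric): W = PΔV = (850 kPa)(41.9 − 20.2 L) = 18445 J.
Step 2 (isochoric): W = 0 (constant volume).
W_total = 18445 + 0 = 18445 J.

W_total ≈ 18.4 kJ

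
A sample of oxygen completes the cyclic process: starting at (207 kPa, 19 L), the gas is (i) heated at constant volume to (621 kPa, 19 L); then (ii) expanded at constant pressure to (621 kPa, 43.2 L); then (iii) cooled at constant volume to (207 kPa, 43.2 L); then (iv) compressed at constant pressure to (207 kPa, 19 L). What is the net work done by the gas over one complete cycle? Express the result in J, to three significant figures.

W_net ≈ 10000 J

Constant-volume legs do no work.
W(ii) = (621)(43.2 − 19) = 15028 J; W(iv) = (207)(19 − 43.2) = -5009 J.
W_net = 15028 − 5009 = 10019 J (the clockwise enclosed area).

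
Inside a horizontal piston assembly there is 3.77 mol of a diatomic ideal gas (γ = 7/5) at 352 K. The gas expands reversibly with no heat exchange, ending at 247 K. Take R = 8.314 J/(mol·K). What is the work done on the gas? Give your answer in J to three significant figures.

Adiabatic ⇒ Q = 0, so W_by = −ΔU = nCᵥ(T₁ − T₂).
Cᵥ = 5R/2 = 20.79 J/(mol·K).
W = (3.77)(20.79)(352 − 247) = 8228 J.
Work on gas = −W_by = -8228 J.

W ≈ -8230 J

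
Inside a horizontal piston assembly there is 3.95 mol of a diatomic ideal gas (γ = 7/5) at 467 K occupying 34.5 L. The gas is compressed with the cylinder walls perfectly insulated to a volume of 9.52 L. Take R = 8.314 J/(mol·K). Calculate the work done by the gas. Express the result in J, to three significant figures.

Adiabatic: TV^(γ−1) = const with γ = 7/5.
T₂ = T₁ (V₁/V₂)^(γ−1) = 467 × (34.5/9.52)^0.4 = 467 × 1.674 = 781.6 K.
W_by = nCᵥ(T₁ − T₂) = (3.95)(20.79)(467 − 781.6) = -25830 J.

W ≈ -25800 J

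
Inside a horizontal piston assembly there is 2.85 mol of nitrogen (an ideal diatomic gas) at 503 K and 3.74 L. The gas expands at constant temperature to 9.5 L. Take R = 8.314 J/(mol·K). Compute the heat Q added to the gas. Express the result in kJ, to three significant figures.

Isothermal ⇒ ΔU = 0, so Q = W = nRT ln(V₂/V₁).
Q = (2.85)(8.314)(503) ln(9.5/3.74) = 11919 × 0.9322 = 11111 J.

Q ≈ 11.1 kJ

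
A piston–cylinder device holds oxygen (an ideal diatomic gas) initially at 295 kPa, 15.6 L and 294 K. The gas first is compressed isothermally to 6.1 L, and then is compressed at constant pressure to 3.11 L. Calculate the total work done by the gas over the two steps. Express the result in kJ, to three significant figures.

W_total ≈ -6.58 kJ

Step 1 (isothermal): W = P₁V₁ ln(V₂/V₁) = (4602) ln(6.1/15.6) = -4321 J.
After step 1: P = 754.4 kPa, V = 6.1 L, T = 294 K.
Step 2 (isobaric): W = PΔV = (754.4 kPa)(3.11 − 6.1 L) = -2256 J.
W_total = -4321 − 2256 = -6577 J.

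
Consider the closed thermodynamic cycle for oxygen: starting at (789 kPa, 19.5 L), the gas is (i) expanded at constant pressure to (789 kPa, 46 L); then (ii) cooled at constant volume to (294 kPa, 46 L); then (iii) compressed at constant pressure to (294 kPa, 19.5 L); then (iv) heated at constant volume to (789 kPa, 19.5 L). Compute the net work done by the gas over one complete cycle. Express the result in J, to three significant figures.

W_net ≈ 13100 J

Constant-volume legs do no work.
W(i) = (789)(46 − 19.5) = 20908 J; W(iii) = (294)(19.5 − 46) = -7791 J.
W_net = 20908 − 7791 = 13118 J (the clockwise enclosed area).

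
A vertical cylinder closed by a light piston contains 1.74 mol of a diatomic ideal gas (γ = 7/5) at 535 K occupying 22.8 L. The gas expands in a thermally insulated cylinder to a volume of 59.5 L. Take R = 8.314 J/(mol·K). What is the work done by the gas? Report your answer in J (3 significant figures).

Adiabatic: TV^(γ−1) = const with γ = 7/5.
T₂ = T₁ (V₁/V₂)^(γ−1) = 535 × (22.8/59.5)^0.4 = 535 × 0.6813 = 364.5 K.
W_by = nCᵥ(T₁ − T₂) = (1.74)(20.79)(535 − 364.5) = 6166 J.

W ≈ 6170 J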